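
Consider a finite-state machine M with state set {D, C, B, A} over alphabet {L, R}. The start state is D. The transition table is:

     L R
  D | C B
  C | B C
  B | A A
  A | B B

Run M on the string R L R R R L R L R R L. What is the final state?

B

D → B → A → B → A → B → A → B → A → B → A → B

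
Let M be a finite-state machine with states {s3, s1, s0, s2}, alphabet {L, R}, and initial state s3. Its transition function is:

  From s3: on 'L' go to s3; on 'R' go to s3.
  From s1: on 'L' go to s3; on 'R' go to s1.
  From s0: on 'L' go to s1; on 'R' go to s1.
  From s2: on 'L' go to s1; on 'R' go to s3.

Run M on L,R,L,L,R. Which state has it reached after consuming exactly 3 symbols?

s3

s3 → s3 → s3 → s3
After 3 symbols: s3.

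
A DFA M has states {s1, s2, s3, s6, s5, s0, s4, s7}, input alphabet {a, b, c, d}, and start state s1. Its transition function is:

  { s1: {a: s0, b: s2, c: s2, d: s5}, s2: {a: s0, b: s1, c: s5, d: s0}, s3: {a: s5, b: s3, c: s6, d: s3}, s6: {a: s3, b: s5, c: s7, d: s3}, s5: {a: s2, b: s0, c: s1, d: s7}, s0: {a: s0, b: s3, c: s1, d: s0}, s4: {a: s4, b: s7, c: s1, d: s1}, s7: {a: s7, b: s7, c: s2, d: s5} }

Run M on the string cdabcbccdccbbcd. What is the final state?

Trace: s1 -c-> s2 -d-> s0 -a-> s0 -b-> s3 -c-> s6 -b-> s5 -c-> s1 -c-> s2 -d-> s0 -c-> s1 -c-> s2 -b-> s1 -b-> s2 -c-> s5 -d-> s7

s7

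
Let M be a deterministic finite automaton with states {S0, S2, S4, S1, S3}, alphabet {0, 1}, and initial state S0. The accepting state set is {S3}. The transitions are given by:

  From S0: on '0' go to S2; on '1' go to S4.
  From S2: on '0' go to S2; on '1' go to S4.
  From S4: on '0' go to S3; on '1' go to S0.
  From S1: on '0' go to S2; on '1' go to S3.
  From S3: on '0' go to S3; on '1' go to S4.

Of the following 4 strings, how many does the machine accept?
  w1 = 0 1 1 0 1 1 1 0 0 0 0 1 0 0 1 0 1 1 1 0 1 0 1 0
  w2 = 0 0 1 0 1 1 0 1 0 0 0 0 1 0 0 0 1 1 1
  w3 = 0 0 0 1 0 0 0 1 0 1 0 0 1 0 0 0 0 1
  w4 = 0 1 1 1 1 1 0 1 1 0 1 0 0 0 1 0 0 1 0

2

w1: S0 → S2 → S4 → S0 → S2 → S4 → S0 → S4 → S3 → S3 → S3 → S3 → S4 → S3 → S3 → S4 → S3 → S4 → S0 → S4 → S3 → S4 → S3 → S4 → S3  → end S3, accepted
w2: S0 → S2 → S2 → S4 → S3 → S4 → S0 → S2 → S4 → S3 → S3 → S3 → S3 → S4 → S3 → S3 → S3 → S4 → S0 → S4  → end S4, rejected
w3: S0 → S2 → S2 → S2 → S4 → S3 → S3 → S3 → S4 → S3 → S4 → S3 → S3 → S4 → S3 → S3 → S3 → S3 → S4  → end S4, rejected
w4: S0 → S2 → S4 → S0 → S4 → S0 → S4 → S3 → S4 → S0 → S2 → S4 → S3 → S3 → S3 → S4 → S3 → S3 → S4 → S3  → end S3, accepted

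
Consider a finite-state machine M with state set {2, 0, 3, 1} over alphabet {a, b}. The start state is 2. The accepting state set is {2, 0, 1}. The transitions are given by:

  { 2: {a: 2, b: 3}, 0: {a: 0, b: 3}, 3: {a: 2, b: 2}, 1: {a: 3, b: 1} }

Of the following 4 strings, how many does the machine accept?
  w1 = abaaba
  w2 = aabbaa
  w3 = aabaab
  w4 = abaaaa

w1: Trace: 2 -a-> 2 -b-> 3 -a-> 2 -a-> 2 -b-> 3 -a-> 2  → end 2, accepted
w2: Trace: 2 -a-> 2 -a-> 2 -b-> 3 -b-> 2 -a-> 2 -a-> 2  → end 2, accepted
w3: Trace: 2 -a-> 2 -a-> 2 -b-> 3 -a-> 2 -a-> 2 -b-> 3  → end 3, rejected
w4: Trace: 2 -a-> 2 -b-> 3 -a-> 2 -a-> 2 -a-> 2 -a-> 2  → end 2, accepted

3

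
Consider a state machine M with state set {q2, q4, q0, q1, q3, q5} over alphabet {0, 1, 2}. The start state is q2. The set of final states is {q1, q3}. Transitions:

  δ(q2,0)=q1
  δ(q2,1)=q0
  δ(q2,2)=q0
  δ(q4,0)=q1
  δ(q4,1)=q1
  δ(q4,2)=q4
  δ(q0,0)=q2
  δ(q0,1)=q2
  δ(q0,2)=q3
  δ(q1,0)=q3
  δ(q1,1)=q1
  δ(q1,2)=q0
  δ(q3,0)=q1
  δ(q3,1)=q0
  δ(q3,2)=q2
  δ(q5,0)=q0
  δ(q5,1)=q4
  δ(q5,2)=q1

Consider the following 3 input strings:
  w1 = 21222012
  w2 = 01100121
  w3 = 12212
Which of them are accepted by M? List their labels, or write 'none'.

w3

w1: q2 → q0 → q2 → q0 → q3 → q2 → q1 → q1 → q0  → end q0, rejected
w2: q2 → q1 → q1 → q1 → q3 → q1 → q1 → q0 → q2  → end q2, rejected
w3: q2 → q0 → q3 → q2 → q0 → q3  → end q3, accepted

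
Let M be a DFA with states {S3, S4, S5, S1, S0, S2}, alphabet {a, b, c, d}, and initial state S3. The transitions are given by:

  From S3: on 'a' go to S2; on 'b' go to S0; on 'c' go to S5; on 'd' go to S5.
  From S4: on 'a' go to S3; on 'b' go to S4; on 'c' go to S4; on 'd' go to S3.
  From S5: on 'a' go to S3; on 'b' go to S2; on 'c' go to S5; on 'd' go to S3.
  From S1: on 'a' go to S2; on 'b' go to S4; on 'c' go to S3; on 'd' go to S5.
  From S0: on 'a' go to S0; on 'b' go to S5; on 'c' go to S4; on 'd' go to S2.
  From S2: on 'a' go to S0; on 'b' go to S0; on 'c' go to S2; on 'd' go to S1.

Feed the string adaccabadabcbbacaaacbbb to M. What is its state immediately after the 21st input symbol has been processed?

S4

Trace: S3 -a-> S2 -d-> S1 -a-> S2 -c-> S2 -c-> S2 -a-> S0 -b-> S5 -a-> S3 -d-> S5 -a-> S3 -b-> S0 -c-> S4 -b-> S4 -b-> S4 -a-> S3 -c-> S5 -a-> S3 -a-> S2 -a-> S0 -c-> S4 -b-> S4
After 21 symbols: S4.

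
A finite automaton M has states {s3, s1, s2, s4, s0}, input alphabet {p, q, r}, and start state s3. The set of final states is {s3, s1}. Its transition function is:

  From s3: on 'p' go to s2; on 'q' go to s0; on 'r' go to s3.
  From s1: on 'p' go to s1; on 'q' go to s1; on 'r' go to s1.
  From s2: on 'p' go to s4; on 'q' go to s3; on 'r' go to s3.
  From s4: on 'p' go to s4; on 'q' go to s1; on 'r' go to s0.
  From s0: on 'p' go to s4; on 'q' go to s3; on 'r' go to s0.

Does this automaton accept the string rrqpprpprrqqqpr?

start at s3
read 'r': s3 → s3
read 'r': s3 → s3
read 'q': s3 → s0
read 'p': s0 → s4
read 'p': s4 → s4
read 'r': s4 → s0
read 'p': s0 → s4
read 'p': s4 → s4
read 'r': s4 → s0
read 'r': s0 → s0
read 'q': s0 → s3
read 'q': s3 → s0
read 'q': s0 → s3
read 'p': s3 → s2
read 'r': s2 → s3
End state s3 is accepting.

Yes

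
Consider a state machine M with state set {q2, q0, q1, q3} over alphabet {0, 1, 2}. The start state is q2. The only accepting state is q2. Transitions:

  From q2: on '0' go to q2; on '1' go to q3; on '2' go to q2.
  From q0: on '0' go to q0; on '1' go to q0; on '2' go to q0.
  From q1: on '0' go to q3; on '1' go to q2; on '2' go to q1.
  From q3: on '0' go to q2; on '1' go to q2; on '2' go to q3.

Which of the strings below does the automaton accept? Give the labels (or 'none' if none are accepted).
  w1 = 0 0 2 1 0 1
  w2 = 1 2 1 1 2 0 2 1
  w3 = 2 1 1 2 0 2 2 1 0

w1: Trace: q2 -0-> q2 -0-> q2 -2-> q2 -1-> q3 -0-> q2 -1-> q3  → end q3, rejected
w2: Trace: q2 -1-> q3 -2-> q3 -1-> q2 -1-> q3 -2-> q3 -0-> q2 -2-> q2 -1-> q3  → end q3, rejected
w3: Trace: q2 -2-> q2 -1-> q3 -1-> q2 -2-> q2 -0-> q2 -2-> q2 -2-> q2 -1-> q3 -0-> q2  → end q2, accepted

w3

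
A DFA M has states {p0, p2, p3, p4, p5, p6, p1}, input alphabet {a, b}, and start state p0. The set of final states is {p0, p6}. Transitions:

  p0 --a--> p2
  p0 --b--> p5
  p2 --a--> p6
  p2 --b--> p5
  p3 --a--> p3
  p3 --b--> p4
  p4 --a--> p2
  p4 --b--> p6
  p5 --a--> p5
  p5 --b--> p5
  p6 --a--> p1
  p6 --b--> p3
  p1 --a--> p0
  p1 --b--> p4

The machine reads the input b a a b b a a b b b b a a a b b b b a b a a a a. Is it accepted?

No

Trace: p0 -b-> p5 -a-> p5 -a-> p5 -b-> p5 -b-> p5 -a-> p5 -a-> p5 -b-> p5 -b-> p5 -b-> p5 -b-> p5 -a-> p5 -a-> p5 -a-> p5 -b-> p5 -b-> p5 -b-> p5 -b-> p5 -a-> p5 -b-> p5 -a-> p5 -a-> p5 -a-> p5 -a-> p5
End state p5 is not accepting.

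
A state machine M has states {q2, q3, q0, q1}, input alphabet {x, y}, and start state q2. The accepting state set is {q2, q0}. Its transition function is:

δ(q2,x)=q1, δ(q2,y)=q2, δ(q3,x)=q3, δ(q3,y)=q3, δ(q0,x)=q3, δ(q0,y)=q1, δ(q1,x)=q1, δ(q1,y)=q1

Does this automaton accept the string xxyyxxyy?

No

start at q2
read 'x': q2 → q1
read 'x': q1 → q1
read 'y': q1 → q1
read 'y': q1 → q1
read 'x': q1 → q1
read 'x': q1 → q1
read 'y': q1 → q1
read 'y': q1 → q1
End state q1 is not accepting.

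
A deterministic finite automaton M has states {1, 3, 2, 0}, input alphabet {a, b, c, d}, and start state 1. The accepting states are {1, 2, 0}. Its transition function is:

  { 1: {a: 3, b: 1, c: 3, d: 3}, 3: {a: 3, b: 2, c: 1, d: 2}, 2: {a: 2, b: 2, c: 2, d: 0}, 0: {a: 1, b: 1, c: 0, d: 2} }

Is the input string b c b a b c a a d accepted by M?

1 → 1 → 3 → 2 → 2 → 2 → 2 → 2 → 2 → 0
End state 0 is accepting.

Yes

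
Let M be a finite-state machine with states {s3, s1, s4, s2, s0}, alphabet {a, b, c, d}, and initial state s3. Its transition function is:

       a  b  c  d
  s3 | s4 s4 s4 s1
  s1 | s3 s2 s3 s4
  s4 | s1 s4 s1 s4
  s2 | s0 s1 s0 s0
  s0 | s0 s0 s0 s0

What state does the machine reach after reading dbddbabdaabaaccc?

s0

start at s3
read 'd': s3 → s1
read 'b': s1 → s2
read 'd': s2 → s0
read 'd': s0 → s0
read 'b': s0 → s0
read 'a': s0 → s0
read 'b': s0 → s0
read 'd': s0 → s0
read 'a': s0 → s0
read 'a': s0 → s0
read 'b': s0 → s0
read 'a': s0 → s0
read 'a': s0 → s0
read 'c': s0 → s0
read 'c': s0 → s0
read 'c': s0 → s0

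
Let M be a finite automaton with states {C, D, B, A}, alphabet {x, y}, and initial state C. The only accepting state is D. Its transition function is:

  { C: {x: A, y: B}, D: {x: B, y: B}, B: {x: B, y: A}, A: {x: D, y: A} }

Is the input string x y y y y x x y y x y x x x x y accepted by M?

No

C → A → A → A → A → A → D → B → A → A → D → B → B → B → B → B → A
End state A is not accepting.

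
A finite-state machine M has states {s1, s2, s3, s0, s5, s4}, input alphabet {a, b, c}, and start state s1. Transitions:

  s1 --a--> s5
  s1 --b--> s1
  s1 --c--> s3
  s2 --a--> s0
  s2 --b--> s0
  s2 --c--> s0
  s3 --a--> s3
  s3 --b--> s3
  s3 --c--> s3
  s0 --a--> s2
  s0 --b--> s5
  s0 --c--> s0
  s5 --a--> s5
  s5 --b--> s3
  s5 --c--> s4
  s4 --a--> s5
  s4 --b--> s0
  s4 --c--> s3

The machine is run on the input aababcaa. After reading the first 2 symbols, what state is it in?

s5

start at s1
read 'a': s1 → s5
read 'a': s5 → s5
After 2 symbols: s5.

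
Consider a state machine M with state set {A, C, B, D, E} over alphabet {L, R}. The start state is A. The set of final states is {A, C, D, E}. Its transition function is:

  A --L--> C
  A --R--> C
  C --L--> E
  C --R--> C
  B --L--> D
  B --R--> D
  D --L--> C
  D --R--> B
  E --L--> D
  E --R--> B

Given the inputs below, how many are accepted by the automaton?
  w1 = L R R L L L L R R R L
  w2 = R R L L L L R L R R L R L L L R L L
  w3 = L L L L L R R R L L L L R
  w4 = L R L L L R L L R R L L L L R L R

2

w1: Trace: A -L-> C -R-> C -R-> C -L-> E -L-> D -L-> C -L-> E -R-> B -R-> D -R-> B -L-> D  → end D, accepted
w2: Trace: A -R-> C -R-> C -L-> E -L-> D -L-> C -L-> E -R-> B -L-> D -R-> B -R-> D -L-> C -R-> C -L-> E -L-> D -L-> C -R-> C -L-> E -L-> D  → end D, accepted
w3: Trace: A -L-> C -L-> E -L-> D -L-> C -L-> E -R-> B -R-> D -R-> B -L-> D -L-> C -L-> E -L-> D -R-> B  → end B, rejected
w4: Trace: A -L-> C -R-> C -L-> E -L-> D -L-> C -R-> C -L-> E -L-> D -R-> B -R-> D -L-> C -L-> E -L-> D -L-> C -R-> C -L-> E -R-> B  → end B, rejected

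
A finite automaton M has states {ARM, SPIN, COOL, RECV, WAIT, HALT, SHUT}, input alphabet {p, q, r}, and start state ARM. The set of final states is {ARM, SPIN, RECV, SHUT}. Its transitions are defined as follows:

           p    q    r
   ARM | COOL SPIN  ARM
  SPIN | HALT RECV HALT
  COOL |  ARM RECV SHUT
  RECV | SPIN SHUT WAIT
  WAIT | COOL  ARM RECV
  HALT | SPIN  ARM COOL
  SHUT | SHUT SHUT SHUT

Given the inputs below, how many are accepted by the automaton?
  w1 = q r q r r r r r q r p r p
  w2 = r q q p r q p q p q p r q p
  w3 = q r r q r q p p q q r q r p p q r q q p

1

w1: Trace: ARM -q-> SPIN -r-> HALT -q-> ARM -r-> ARM -r-> ARM -r-> ARM -r-> ARM -r-> ARM -q-> SPIN -r-> HALT -p-> SPIN -r-> HALT -p-> SPIN  → end SPIN, accepted
w2: Trace: ARM -r-> ARM -q-> SPIN -q-> RECV -p-> SPIN -r-> HALT -q-> ARM -p-> COOL -q-> RECV -p-> SPIN -q-> RECV -p-> SPIN -r-> HALT -q-> ARM -p-> COOL  → end COOL, rejected
w3: Trace: ARM -q-> SPIN -r-> HALT -r-> COOL -q-> RECV -r-> WAIT -q-> ARM -p-> COOL -p-> ARM -q-> SPIN -q-> RECV -r-> WAIT -q-> ARM -r-> ARM -p-> COOL -p-> ARM -q-> SPIN -r-> HALT -q-> ARM -q-> SPIN -p-> HALT  → end HALT, rejected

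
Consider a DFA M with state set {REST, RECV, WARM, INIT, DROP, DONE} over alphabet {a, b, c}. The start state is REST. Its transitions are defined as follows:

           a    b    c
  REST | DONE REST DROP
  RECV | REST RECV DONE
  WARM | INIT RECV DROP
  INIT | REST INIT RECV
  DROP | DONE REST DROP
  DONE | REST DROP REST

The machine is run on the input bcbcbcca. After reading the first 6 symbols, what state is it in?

Trace: REST -b-> REST -c-> DROP -b-> REST -c-> DROP -b-> REST -c-> DROP
After 6 symbols: DROP.

DROP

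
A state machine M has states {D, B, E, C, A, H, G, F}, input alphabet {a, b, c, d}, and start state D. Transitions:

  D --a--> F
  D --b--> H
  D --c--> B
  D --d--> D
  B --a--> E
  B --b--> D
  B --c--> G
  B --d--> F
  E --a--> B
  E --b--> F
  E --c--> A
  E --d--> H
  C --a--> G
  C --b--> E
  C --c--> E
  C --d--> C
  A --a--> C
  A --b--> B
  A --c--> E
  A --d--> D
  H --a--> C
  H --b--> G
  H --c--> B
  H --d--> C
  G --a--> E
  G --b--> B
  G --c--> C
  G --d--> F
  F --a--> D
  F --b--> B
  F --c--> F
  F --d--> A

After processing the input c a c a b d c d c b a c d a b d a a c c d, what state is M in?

start at D
read 'c': D → B
read 'a': B → E
read 'c': E → A
read 'a': A → C
read 'b': C → E
read 'd': E → H
read 'c': H → B
read 'd': B → F
read 'c': F → F
read 'b': F → B
read 'a': B → E
read 'c': E → A
read 'd': A → D
read 'a': D → F
read 'b': F → B
read 'd': B → F
read 'a': F → D
read 'a': D → F
read 'c': F → F
read 'c': F → F
read 'd': F → A

A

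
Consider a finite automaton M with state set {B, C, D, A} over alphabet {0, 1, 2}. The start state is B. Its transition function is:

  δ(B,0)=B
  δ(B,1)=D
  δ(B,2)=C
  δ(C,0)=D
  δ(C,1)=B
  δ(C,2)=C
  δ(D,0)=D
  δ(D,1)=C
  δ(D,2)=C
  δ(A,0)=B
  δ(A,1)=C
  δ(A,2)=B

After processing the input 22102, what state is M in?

C

start at B
read '2': B → C
read '2': C → C
read '1': C → B
read '0': B → B
read '2': B → C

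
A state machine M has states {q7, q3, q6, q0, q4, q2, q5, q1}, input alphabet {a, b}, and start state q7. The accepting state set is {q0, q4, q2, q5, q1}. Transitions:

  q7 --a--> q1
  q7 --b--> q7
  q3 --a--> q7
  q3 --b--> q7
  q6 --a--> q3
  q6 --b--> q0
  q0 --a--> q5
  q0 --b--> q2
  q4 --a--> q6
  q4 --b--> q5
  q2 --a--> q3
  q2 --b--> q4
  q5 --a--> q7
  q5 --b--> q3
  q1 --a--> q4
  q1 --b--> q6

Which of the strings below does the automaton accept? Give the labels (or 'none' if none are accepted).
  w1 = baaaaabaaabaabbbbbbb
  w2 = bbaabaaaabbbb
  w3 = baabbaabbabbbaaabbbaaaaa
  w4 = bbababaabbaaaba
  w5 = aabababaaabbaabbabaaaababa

w2, w3, w5

w1:
  start at q7
  read 'b': q7 → q7
  read 'a': q7 → q1
  read 'a': q1 → q4
  read 'a': q4 → q6
  read 'a': q6 → q3
  read 'a': q3 → q7
  read 'b': q7 → q7
  read 'a': q7 → q1
  read 'a': q1 → q4
  read 'a': q4 → q6
  read 'b': q6 → q0
  read 'a': q0 → q5
  read 'a': q5 → q7
  read 'b': q7 → q7
  read 'b': q7 → q7
  read 'b': q7 → q7
  read 'b': q7 → q7
  read 'b': q7 → q7
  read 'b': q7 → q7
  read 'b': q7 → q7
  end q7, rejected
w2:
  start at q7
  read 'b': q7 → q7
  read 'b': q7 → q7
  read 'a': q7 → q1
  read 'a': q1 → q4
  read 'b': q4 → q5
  read 'a': q5 → q7
  read 'a': q7 → q1
  read 'a': q1 → q4
  read 'a': q4 → q6
  read 'b': q6 → q0
  read 'b': q0 → q2
  read 'b': q2 → q4
  read 'b': q4 → q5
  end q5, accepted
w3:
  start at q7
  read 'b': q7 → q7
  read 'a': q7 → q1
  read 'a': q1 → q4
  read 'b': q4 → q5
  read 'b': q5 → q3
  read 'a': q3 → q7
  read 'a': q7 → q1
  read 'b': q1 → q6
  read 'b': q6 → q0
  read 'a': q0 → q5
  read 'b': q5 → q3
  read 'b': q3 → q7
  read 'b': q7 → q7
  read 'a': q7 → q1
  read 'a': q1 → q4
  read 'a': q4 → q6
  read 'b': q6 → q0
  read 'b': q0 → q2
  read 'b': q2 → q4
  read 'a': q4 → q6
  read 'a': q6 → q3
  read 'a': q3 → q7
  read 'a': q7 → q1
  read 'a': q1 → q4
  end q4, accepted
w4:
  start at q7
  read 'b': q7 → q7
  read 'b': q7 → q7
  read 'a': q7 → q1
  read 'b': q1 → q6
  read 'a': q6 → q3
  read 'b': q3 → q7
  read 'a': q7 → q1
  read 'a': q1 → q4
  read 'b': q4 → q5
  read 'b': q5 → q3
  read 'a': q3 → q7
  read 'a': q7 → q1
  read 'a': q1 → q4
  read 'b': q4 → q5
  read 'a': q5 → q7
  end q7, rejected
w5:
  start at q7
  read 'a': q7 → q1
  read 'a': q1 → q4
  read 'b': q4 → q5
  read 'a': q5 → q7
  read 'b': q7 → q7
  read 'a': q7 → q1
  read 'b': q1 → q6
  read 'a': q6 → q3
  read 'a': q3 → q7
  read 'a': q7 → q1
  read 'b': q1 → q6
  read 'b': q6 → q0
  read 'a': q0 → q5
  read 'a': q5 → q7
  read 'b': q7 → q7
  read 'b': q7 → q7
  read 'a': q7 → q1
  read 'b': q1 → q6
  read 'a': q6 → q3
  read 'a': q3 → q7
  read 'a': q7 → q1
  read 'a': q1 → q4
  read 'b': q4 → q5
  read 'a': q5 → q7
  read 'b': q7 → q7
  read 'a': q7 → q1
  end q1, accepted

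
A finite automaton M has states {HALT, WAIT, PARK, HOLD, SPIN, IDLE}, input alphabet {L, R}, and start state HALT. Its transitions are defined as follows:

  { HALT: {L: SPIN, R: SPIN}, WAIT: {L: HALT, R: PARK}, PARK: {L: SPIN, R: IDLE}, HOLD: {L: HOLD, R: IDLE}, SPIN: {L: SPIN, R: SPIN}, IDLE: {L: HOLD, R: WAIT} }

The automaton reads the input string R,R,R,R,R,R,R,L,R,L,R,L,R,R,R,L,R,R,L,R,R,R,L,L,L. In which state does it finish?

SPIN

HALT → SPIN → SPIN → SPIN → SPIN → SPIN → SPIN → SPIN → SPIN → SPIN → SPIN → SPIN → SPIN → SPIN → SPIN → SPIN → SPIN → SPIN → SPIN → SPIN → SPIN → SPIN → SPIN → SPIN → SPIN → SPIN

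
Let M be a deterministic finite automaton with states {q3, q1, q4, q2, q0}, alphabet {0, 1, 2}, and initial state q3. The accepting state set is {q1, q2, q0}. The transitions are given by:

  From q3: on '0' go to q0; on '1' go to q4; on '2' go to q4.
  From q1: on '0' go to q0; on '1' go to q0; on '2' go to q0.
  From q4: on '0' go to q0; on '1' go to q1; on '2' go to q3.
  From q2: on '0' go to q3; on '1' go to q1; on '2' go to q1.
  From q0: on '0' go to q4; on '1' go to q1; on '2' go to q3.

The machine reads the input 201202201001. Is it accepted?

start at q3
read '2': q3 → q4
read '0': q4 → q0
read '1': q0 → q1
read '2': q1 → q0
read '0': q0 → q4
read '2': q4 → q3
read '2': q3 → q4
read '0': q4 → q0
read '1': q0 → q1
read '0': q1 → q0
read '0': q0 → q4
read '1': q4 → q1
End state q1 is accepting.

Yes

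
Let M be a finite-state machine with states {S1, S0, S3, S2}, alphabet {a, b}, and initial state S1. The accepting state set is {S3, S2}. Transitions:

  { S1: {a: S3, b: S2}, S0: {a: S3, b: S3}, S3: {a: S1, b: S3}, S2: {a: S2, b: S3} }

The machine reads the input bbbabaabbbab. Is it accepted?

Yes

S1 → S2 → S3 → S3 → S1 → S2 → S2 → S2 → S3 → S3 → S3 → S1 → S2
End state S2 is accepting.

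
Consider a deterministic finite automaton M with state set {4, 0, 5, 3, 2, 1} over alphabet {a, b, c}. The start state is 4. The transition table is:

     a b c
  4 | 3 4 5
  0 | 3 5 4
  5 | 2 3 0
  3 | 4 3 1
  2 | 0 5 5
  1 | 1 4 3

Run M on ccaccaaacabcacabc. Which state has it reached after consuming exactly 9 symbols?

5

4 → 5 → 0 → 3 → 1 → 3 → 4 → 3 → 4 → 5
After 9 symbols: 5.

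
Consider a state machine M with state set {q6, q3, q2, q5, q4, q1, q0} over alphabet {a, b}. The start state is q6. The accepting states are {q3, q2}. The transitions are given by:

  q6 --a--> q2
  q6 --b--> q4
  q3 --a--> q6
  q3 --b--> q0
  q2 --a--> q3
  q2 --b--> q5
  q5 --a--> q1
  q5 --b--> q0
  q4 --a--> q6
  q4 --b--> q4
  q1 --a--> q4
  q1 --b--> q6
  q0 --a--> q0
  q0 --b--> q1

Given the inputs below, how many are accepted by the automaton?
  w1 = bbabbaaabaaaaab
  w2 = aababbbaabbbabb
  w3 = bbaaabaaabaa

0

w1:
  start at q6
  read 'b': q6 → q4
  read 'b': q4 → q4
  read 'a': q4 → q6
  read 'b': q6 → q4
  read 'b': q4 → q4
  read 'a': q4 → q6
  read 'a': q6 → q2
  read 'a': q2 → q3
  read 'b': q3 → q0
  read 'a': q0 → q0
  read 'a': q0 → q0
  read 'a': q0 → q0
  read 'a': q0 → q0
  read 'a': q0 → q0
  read 'b': q0 → q1
  end q1, rejected
w2:
  start at q6
  read 'a': q6 → q2
  read 'a': q2 → q3
  read 'b': q3 → q0
  read 'a': q0 → q0
  read 'b': q0 → q1
  read 'b': q1 → q6
  read 'b': q6 → q4
  read 'a': q4 → q6
  read 'a': q6 → q2
  read 'b': q2 → q5
  read 'b': q5 → q0
  read 'b': q0 → q1
  read 'a': q1 → q4
  read 'b': q4 → q4
  read 'b': q4 → q4
  end q4, rejected
w3:
  start at q6
  read 'b': q6 → q4
  read 'b': q4 → q4
  read 'a': q4 → q6
  read 'a': q6 → q2
  read 'a': q2 → q3
  read 'b': q3 → q0
  read 'a': q0 → q0
  read 'a': q0 → q0
  read 'a': q0 → q0
  read 'b': q0 → q1
  read 'a': q1 → q4
  read 'a': q4 → q6
  end q6, rejected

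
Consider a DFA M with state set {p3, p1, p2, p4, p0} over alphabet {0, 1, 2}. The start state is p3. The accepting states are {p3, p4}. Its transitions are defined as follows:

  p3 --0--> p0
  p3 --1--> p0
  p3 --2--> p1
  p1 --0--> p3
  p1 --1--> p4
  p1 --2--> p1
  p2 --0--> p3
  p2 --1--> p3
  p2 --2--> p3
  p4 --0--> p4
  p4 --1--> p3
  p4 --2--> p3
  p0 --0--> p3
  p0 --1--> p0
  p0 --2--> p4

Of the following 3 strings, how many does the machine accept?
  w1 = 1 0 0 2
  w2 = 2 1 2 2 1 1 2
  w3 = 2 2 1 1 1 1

1

w1: Trace: p3 -1-> p0 -0-> p3 -0-> p0 -2-> p4  → end p4, accepted
w2: Trace: p3 -2-> p1 -1-> p4 -2-> p3 -2-> p1 -1-> p4 -1-> p3 -2-> p1  → end p1, rejected
w3: Trace: p3 -2-> p1 -2-> p1 -1-> p4 -1-> p3 -1-> p0 -1-> p0  → end p0, rejected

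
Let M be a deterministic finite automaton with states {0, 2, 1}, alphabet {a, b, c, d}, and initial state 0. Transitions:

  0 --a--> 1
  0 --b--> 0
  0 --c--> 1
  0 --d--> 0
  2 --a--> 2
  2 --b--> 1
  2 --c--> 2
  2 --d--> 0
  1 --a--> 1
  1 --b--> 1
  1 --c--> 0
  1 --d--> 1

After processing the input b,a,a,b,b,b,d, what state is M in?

1

Trace: 0 -b-> 0 -a-> 1 -a-> 1 -b-> 1 -b-> 1 -b-> 1 -d-> 1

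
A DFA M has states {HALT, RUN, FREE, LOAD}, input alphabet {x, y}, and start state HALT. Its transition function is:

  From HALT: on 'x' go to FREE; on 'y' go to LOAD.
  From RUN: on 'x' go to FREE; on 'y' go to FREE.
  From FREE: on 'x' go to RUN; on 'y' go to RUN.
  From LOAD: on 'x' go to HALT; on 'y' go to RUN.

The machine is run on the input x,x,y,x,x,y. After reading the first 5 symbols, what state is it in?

HALT → FREE → RUN → FREE → RUN → FREE
After 5 symbols: FREE.

FREE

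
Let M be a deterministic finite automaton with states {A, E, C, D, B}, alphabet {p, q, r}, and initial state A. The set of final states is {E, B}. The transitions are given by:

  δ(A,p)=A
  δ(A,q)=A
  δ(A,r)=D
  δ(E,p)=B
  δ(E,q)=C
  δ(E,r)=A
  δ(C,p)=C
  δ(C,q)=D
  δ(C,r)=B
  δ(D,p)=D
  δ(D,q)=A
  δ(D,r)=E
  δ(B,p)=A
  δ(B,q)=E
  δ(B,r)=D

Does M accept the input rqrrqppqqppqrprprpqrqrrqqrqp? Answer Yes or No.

No

A → D → A → D → E → C → C → C → D → A → A → A → A → D → D → E → B → D → D → A → D → A → D → E → C → D → E → C → C
End state C is not accepting.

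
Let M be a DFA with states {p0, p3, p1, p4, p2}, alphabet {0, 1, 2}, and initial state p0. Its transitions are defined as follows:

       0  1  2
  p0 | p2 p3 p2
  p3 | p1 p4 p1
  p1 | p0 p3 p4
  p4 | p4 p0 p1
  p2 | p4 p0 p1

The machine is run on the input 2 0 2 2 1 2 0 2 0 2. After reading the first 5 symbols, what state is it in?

p0

Trace: p0 -2-> p2 -0-> p4 -2-> p1 -2-> p4 -1-> p0
After 5 symbols: p0.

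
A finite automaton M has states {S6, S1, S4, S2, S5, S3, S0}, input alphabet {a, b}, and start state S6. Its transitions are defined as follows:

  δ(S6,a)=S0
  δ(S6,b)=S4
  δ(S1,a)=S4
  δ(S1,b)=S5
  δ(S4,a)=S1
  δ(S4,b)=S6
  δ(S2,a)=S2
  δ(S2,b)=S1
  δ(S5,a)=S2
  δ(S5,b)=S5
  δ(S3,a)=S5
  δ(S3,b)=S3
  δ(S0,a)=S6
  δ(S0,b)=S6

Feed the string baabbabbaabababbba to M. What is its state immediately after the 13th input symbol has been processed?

S6

S6 → S4 → S1 → S4 → S6 → S4 → S1 → S5 → S5 → S2 → S2 → S1 → S4 → S6
After 13 symbols: S6.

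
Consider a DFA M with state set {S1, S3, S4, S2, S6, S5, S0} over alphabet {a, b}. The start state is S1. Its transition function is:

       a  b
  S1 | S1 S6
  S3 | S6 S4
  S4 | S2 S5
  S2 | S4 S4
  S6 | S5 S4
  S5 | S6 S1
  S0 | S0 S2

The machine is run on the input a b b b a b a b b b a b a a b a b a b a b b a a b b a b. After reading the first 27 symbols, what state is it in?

S5

S1 → S1 → S6 → S4 → S5 → S6 → S4 → S2 → S4 → S5 → S1 → S1 → S6 → S5 → S6 → S4 → S2 → S4 → S2 → S4 → S2 → S4 → S5 → S6 → S5 → S1 → S6 → S5
After 27 symbols: S5.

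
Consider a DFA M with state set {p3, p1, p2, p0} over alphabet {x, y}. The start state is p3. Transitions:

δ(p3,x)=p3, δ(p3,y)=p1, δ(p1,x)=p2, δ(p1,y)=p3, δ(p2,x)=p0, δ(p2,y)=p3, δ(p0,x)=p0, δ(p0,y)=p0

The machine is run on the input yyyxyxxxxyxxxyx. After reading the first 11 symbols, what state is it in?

Trace: p3 -y-> p1 -y-> p3 -y-> p1 -x-> p2 -y-> p3 -x-> p3 -x-> p3 -x-> p3 -x-> p3 -y-> p1 -x-> p2
After 11 symbols: p2.

p2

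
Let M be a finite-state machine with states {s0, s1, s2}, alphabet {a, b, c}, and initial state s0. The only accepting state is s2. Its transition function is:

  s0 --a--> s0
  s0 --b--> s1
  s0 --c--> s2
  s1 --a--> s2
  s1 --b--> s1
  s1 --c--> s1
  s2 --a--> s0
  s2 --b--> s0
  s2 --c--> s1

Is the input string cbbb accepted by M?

s0 → s2 → s0 → s1 → s1
End state s1 is not accepting.

No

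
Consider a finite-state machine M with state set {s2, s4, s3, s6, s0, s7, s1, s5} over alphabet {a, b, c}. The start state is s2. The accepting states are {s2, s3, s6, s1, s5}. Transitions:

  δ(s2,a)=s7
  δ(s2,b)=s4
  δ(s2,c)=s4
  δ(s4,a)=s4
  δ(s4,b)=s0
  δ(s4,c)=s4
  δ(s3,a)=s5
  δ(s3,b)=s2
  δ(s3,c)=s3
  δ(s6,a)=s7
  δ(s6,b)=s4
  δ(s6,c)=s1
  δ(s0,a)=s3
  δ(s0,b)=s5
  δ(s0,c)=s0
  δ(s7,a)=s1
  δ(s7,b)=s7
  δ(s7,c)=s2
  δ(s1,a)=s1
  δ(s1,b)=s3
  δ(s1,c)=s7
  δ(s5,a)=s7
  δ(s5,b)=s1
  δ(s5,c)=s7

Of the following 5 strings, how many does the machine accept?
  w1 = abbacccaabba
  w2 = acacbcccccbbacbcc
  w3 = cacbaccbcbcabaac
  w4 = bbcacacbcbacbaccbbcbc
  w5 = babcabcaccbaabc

0

w1: s2 → s7 → s7 → s7 → s1 → s7 → s2 → s4 → s4 → s4 → s0 → s5 → s7  → end s7, rejected
w2: s2 → s7 → s2 → s7 → s2 → s4 → s4 → s4 → s4 → s4 → s4 → s0 → s5 → s7 → s2 → s4 → s4 → s4  → end s4, rejected
w3: s2 → s4 → s4 → s4 → s0 → s3 → s3 → s3 → s2 → s4 → s0 → s0 → s3 → s2 → s7 → s1 → s7  → end s7, rejected
w4: s2 → s4 → s0 → s0 → s3 → s3 → s5 → s7 → s7 → s2 → s4 → s4 → s4 → s0 → s3 → s3 → s3 → s2 → s4 → s4 → s0 → s0  → end s0, rejected
w5: s2 → s4 → s4 → s0 → s0 → s3 → s2 → s4 → s4 → s4 → s4 → s0 → s3 → s5 → s1 → s7  → end s7, rejected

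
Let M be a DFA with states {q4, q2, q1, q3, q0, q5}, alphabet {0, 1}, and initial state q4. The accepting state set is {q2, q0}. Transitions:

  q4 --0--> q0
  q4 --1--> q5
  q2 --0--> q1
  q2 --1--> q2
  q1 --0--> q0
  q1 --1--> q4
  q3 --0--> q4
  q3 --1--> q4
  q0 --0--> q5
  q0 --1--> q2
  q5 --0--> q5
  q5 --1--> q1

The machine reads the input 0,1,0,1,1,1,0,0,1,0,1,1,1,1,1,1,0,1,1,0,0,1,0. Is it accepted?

Yes

q4 → q0 → q2 → q1 → q4 → q5 → q1 → q0 → q5 → q1 → q0 → q2 → q2 → q2 → q2 → q2 → q2 → q1 → q4 → q5 → q5 → q5 → q1 → q0
End state q0 is accepting.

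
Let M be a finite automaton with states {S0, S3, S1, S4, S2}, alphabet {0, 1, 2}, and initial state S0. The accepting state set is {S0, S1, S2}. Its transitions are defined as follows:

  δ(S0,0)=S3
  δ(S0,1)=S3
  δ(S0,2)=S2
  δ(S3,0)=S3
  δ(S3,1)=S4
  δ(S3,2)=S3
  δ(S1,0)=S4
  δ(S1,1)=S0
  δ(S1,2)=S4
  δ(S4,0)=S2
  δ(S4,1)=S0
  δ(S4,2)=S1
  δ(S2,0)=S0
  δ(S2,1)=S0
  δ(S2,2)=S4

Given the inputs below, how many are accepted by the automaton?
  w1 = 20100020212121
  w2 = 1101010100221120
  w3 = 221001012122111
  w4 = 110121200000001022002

2

w1: S0 → S2 → S0 → S3 → S3 → S3 → S3 → S3 → S3 → S3 → S4 → S1 → S0 → S2 → S0  → end S0, accepted
w2: S0 → S3 → S4 → S2 → S0 → S3 → S4 → S2 → S0 → S3 → S3 → S3 → S3 → S4 → S0 → S2 → S0  → end S0, accepted
w3: S0 → S2 → S4 → S0 → S3 → S3 → S4 → S2 → S0 → S2 → S0 → S2 → S4 → S0 → S3 → S4  → end S4, rejected
w4: S0 → S3 → S4 → S2 → S0 → S2 → S0 → S2 → S0 → S3 → S3 → S3 → S3 → S3 → S3 → S4 → S2 → S4 → S1 → S4 → S2 → S4  → end S4, rejected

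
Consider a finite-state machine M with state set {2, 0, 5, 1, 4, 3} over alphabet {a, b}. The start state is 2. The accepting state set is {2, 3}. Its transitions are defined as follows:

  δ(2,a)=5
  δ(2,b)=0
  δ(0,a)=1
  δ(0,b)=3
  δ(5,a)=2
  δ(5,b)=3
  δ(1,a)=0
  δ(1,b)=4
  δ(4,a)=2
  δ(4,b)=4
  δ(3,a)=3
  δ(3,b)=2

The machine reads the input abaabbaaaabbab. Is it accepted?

2 → 5 → 3 → 3 → 3 → 2 → 0 → 1 → 0 → 1 → 0 → 3 → 2 → 5 → 3
End state 3 is accepting.

Yes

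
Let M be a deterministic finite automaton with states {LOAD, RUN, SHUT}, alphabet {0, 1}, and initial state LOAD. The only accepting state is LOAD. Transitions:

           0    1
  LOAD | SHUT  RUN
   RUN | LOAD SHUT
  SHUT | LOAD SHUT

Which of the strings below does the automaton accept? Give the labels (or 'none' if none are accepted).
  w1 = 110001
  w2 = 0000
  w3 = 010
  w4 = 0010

w1: LOAD → RUN → SHUT → LOAD → SHUT → LOAD → RUN  → end RUN, rejected
w2: LOAD → SHUT → LOAD → SHUT → LOAD  → end LOAD, accepted
w3: LOAD → SHUT → SHUT → LOAD  → end LOAD, accepted
w4: LOAD → SHUT → LOAD → RUN → LOAD  → end LOAD, accepted

w2, w3, w4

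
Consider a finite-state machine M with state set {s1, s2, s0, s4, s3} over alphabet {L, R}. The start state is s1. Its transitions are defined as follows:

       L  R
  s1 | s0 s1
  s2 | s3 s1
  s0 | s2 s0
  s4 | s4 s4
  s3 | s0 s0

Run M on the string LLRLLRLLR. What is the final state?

Trace: s1 -L-> s0 -L-> s2 -R-> s1 -L-> s0 -L-> s2 -R-> s1 -L-> s0 -L-> s2 -R-> s1

s1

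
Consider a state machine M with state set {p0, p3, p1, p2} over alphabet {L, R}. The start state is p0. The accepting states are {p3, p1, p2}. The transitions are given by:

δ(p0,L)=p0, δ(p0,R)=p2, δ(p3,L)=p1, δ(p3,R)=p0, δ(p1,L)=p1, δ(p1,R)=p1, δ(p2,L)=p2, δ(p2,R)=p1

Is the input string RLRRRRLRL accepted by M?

Trace: p0 -R-> p2 -L-> p2 -R-> p1 -R-> p1 -R-> p1 -R-> p1 -L-> p1 -R-> p1 -L-> p1
End state p1 is accepting.

Yes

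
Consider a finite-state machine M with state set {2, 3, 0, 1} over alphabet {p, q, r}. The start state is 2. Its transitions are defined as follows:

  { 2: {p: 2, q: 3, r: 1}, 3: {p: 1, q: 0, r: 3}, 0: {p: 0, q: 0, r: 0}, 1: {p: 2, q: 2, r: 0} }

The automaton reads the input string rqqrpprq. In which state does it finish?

start at 2
read 'r': 2 → 1
read 'q': 1 → 2
read 'q': 2 → 3
read 'r': 3 → 3
read 'p': 3 → 1
read 'p': 1 → 2
read 'r': 2 → 1
read 'q': 1 → 2

2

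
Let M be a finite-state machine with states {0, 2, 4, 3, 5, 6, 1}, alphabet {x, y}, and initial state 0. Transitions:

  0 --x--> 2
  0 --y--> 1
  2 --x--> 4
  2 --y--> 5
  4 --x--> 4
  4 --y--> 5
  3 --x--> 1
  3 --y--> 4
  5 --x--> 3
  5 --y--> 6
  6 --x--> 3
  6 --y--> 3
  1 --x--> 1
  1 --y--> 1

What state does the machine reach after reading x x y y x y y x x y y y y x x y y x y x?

0 → 2 → 4 → 5 → 6 → 3 → 4 → 5 → 3 → 1 → 1 → 1 → 1 → 1 → 1 → 1 → 1 → 1 → 1 → 1 → 1

1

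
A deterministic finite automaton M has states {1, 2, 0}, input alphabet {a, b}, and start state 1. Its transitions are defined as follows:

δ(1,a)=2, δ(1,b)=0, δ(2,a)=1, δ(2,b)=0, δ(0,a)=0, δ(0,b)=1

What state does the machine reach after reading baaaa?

0

Trace: 1 -b-> 0 -a-> 0 -a-> 0 -a-> 0 -a-> 0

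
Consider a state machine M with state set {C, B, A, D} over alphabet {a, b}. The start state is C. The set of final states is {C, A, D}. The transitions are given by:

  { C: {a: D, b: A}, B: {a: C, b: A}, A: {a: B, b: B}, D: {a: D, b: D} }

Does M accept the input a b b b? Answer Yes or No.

Yes

Trace: C -a-> D -b-> D -b-> D -b-> D
End state D is accepting.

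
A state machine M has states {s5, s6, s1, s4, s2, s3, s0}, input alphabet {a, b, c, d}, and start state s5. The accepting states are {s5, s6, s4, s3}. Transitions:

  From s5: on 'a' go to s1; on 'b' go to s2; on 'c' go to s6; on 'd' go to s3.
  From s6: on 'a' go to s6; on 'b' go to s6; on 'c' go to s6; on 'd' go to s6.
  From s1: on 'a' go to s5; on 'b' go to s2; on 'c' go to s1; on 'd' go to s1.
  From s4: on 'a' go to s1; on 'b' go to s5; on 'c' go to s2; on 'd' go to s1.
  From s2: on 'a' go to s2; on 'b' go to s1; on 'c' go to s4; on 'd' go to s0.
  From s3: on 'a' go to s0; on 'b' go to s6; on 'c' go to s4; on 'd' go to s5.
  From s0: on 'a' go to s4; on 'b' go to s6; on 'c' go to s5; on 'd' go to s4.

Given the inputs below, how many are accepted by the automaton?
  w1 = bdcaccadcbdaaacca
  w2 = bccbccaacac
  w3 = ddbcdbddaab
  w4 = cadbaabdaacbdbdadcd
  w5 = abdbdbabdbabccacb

w1: s5 → s2 → s0 → s5 → s1 → s1 → s1 → s5 → s3 → s4 → s5 → s3 → s0 → s4 → s1 → s1 → s1 → s5  → end s5, accepted
w2: s5 → s2 → s4 → s2 → s1 → s1 → s1 → s5 → s1 → s1 → s5 → s6  → end s6, accepted
w3: s5 → s3 → s5 → s2 → s4 → s1 → s2 → s0 → s4 → s1 → s5 → s2  → end s2, rejected
w4: s5 → s6 → s6 → s6 → s6 → s6 → s6 → s6 → s6 → s6 → s6 → s6 → s6 → s6 → s6 → s6 → s6 → s6 → s6 → s6  → end s6, accepted
w5: s5 → s1 → s2 → s0 → s6 → s6 → s6 → s6 → s6 → s6 → s6 → s6 → s6 → s6 → s6 → s6 → s6 → s6  → end s6, accepted

4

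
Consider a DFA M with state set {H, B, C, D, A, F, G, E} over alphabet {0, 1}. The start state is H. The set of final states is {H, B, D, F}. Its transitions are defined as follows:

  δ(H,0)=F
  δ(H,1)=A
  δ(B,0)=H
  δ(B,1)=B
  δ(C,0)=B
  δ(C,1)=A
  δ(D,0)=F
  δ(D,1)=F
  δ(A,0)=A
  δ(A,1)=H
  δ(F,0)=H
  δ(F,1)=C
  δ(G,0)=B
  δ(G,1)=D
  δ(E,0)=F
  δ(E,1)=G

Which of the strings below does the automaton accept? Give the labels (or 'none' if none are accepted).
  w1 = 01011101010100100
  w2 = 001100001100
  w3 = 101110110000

w1:
  start at H
  read '0': H → F
  read '1': F → C
  read '0': C → B
  read '1': B → B
  read '1': B → B
  read '1': B → B
  read '0': B → H
  read '1': H → A
  read '0': A → A
  read '1': A → H
  read '0': H → F
  read '1': F → C
  read '0': C → B
  read '0': B → H
  read '1': H → A
  read '0': A → A
  read '0': A → A
  end A, rejected
w2:
  start at H
  read '0': H → F
  read '0': F → H
  read '1': H → A
  read '1': A → H
  read '0': H → F
  read '0': F → H
  read '0': H → F
  read '0': F → H
  read '1': H → A
  read '1': A → H
  read '0': H → F
  read '0': F → H
  end H, accepted
w3:
  start at H
  read '1': H → A
  read '0': A → A
  read '1': A → H
  read '1': H → A
  read '1': A → H
  read '0': H → F
  read '1': F → C
  read '1': C → A
  read '0': A → A
  read '0': A → A
  read '0': A → A
  read '0': A → A
  end A, rejected

w2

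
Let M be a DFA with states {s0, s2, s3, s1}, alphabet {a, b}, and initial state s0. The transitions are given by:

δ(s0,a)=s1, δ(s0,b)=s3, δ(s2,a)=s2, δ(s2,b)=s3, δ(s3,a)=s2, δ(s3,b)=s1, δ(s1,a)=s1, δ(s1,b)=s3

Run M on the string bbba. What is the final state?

start at s0
read 'b': s0 → s3
read 'b': s3 → s1
read 'b': s1 → s3
read 'a': s3 → s2

s2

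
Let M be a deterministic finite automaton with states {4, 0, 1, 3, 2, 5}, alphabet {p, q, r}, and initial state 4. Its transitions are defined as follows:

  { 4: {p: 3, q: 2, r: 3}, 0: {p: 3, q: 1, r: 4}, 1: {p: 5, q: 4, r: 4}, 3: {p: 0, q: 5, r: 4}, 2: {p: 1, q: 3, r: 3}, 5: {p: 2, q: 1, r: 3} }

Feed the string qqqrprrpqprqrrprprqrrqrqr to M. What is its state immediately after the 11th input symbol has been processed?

4 → 2 → 3 → 5 → 3 → 0 → 4 → 3 → 0 → 1 → 5 → 3
After 11 symbols: 3.

3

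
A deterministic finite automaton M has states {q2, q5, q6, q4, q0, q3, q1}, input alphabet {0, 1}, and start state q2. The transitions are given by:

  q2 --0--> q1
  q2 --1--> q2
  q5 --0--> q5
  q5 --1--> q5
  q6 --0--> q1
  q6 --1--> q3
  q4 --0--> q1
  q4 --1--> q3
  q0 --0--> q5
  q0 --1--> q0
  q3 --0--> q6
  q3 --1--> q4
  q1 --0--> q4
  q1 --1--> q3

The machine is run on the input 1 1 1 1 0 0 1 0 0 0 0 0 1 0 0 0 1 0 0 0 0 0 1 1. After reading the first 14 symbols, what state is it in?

start at q2
read '1': q2 → q2
read '1': q2 → q2
read '1': q2 → q2
read '1': q2 → q2
read '0': q2 → q1
read '0': q1 → q4
read '1': q4 → q3
read '0': q3 → q6
read '0': q6 → q1
read '0': q1 → q4
read '0': q4 → q1
read '0': q1 → q4
read '1': q4 → q3
read '0': q3 → q6
After 14 symbols: q6.

q6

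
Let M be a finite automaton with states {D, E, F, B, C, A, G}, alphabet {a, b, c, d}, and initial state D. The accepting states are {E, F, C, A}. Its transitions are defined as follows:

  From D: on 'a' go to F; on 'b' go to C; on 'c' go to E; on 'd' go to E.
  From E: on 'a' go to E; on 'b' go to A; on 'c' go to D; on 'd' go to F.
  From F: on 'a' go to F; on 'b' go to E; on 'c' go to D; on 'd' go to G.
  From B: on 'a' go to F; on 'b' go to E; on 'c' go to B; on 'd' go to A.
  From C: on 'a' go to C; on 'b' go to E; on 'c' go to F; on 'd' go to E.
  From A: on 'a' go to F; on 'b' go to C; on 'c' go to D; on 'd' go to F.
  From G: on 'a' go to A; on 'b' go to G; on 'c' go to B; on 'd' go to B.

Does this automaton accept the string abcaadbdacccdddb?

Trace: D -a-> F -b-> E -c-> D -a-> F -a-> F -d-> G -b-> G -d-> B -a-> F -c-> D -c-> E -c-> D -d-> E -d-> F -d-> G -b-> G
End state G is not accepting.

No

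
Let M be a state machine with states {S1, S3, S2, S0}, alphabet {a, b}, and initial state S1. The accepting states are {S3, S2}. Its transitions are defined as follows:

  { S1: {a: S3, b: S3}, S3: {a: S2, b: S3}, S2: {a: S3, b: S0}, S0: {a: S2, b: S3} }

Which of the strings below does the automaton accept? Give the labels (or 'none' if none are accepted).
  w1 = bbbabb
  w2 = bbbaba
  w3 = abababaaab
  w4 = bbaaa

w1, w2, w4

w1: S1 → S3 → S3 → S3 → S2 → S0 → S3  → end S3, accepted
w2: S1 → S3 → S3 → S3 → S2 → S0 → S2  → end S2, accepted
w3: S1 → S3 → S3 → S2 → S0 → S2 → S0 → S2 → S3 → S2 → S0  → end S0, rejected
w4: S1 → S3 → S3 → S2 → S3 → S2  → end S2, accepted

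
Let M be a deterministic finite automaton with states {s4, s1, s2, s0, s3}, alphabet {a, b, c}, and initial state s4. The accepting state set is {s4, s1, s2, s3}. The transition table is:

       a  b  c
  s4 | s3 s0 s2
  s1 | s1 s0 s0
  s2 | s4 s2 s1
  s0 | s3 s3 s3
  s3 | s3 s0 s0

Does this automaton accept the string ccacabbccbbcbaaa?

Yes

Trace: s4 -c-> s2 -c-> s1 -a-> s1 -c-> s0 -a-> s3 -b-> s0 -b-> s3 -c-> s0 -c-> s3 -b-> s0 -b-> s3 -c-> s0 -b-> s3 -a-> s3 -a-> s3 -a-> s3
End state s3 is accepting.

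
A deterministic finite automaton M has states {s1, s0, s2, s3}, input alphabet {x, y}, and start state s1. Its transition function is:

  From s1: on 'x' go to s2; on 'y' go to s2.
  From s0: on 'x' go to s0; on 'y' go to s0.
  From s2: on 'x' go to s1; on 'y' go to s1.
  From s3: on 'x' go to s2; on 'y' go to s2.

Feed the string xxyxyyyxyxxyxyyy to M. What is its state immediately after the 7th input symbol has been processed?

s2

start at s1
read 'x': s1 → s2
read 'x': s2 → s1
read 'y': s1 → s2
read 'x': s2 → s1
read 'y': s1 → s2
read 'y': s2 → s1
read 'y': s1 → s2
After 7 symbols: s2.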